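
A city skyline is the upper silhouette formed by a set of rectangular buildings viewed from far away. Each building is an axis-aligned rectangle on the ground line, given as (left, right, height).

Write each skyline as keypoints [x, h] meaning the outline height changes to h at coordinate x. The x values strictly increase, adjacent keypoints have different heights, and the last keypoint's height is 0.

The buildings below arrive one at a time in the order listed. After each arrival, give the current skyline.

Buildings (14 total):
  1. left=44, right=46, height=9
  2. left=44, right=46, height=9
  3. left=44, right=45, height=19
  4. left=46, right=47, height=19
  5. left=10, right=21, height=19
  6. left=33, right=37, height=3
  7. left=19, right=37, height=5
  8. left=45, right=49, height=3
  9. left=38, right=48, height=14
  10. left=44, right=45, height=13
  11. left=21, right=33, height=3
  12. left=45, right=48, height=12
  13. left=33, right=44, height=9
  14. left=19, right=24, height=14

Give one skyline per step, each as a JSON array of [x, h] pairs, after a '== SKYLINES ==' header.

== SKYLINES ==
[[44,9],[46,0]]
[[44,9],[46,0]]
[[44,19],[45,9],[46,0]]
[[44,19],[45,9],[46,19],[47,0]]
[[10,19],[21,0],[44,19],[45,9],[46,19],[47,0]]
[[10,19],[21,0],[33,3],[37,0],[44,19],[45,9],[46,19],[47,0]]
[[10,19],[21,5],[37,0],[44,19],[45,9],[46,19],[47,0]]
[[10,19],[21,5],[37,0],[44,19],[45,9],[46,19],[47,3],[49,0]]
[[10,19],[21,5],[37,0],[38,14],[44,19],[45,14],[46,19],[47,14],[48,3],[49,0]]
[[10,19],[21,5],[37,0],[38,14],[44,19],[45,14],[46,19],[47,14],[48,3],[49,0]]
[[10,19],[21,5],[37,0],[38,14],[44,19],[45,14],[46,19],[47,14],[48,3],[49,0]]
[[10,19],[21,5],[37,0],[38,14],[44,19],[45,14],[46,19],[47,14],[48,3],[49,0]]
[[10,19],[21,5],[33,9],[38,14],[44,19],[45,14],[46,19],[47,14],[48,3],[49,0]]
[[10,19],[21,14],[24,5],[33,9],[38,14],[44,19],[45,14],[46,19],[47,14],[48,3],[49,0]]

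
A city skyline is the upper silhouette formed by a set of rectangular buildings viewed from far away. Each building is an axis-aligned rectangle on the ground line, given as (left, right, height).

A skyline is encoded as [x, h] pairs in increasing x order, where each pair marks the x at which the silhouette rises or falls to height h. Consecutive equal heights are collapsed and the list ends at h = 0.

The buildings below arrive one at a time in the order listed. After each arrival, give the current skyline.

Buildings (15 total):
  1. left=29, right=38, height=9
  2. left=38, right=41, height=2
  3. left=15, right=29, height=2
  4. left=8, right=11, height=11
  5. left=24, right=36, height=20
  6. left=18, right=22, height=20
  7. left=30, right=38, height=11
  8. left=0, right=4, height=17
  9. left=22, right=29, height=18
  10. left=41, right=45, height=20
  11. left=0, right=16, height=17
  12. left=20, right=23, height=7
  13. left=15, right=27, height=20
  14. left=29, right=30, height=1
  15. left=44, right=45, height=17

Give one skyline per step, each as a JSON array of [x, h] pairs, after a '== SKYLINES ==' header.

== SKYLINES ==
[[29,9],[38,0]]
[[29,9],[38,2],[41,0]]
[[15,2],[29,9],[38,2],[41,0]]
[[8,11],[11,0],[15,2],[29,9],[38,2],[41,0]]
[[8,11],[11,0],[15,2],[24,20],[36,9],[38,2],[41,0]]
[[8,11],[11,0],[15,2],[18,20],[22,2],[24,20],[36,9],[38,2],[41,0]]
[[8,11],[11,0],[15,2],[18,20],[22,2],[24,20],[36,11],[38,2],[41,0]]
[[0,17],[4,0],[8,11],[11,0],[15,2],[18,20],[22,2],[24,20],[36,11],[38,2],[41,0]]
[[0,17],[4,0],[8,11],[11,0],[15,2],[18,20],[22,18],[24,20],[36,11],[38,2],[41,0]]
[[0,17],[4,0],[8,11],[11,0],[15,2],[18,20],[22,18],[24,20],[36,11],[38,2],[41,20],[45,0]]
[[0,17],[16,2],[18,20],[22,18],[24,20],[36,11],[38,2],[41,20],[45,0]]
[[0,17],[16,2],[18,20],[22,18],[24,20],[36,11],[38,2],[41,20],[45,0]]
[[0,17],[15,20],[36,11],[38,2],[41,20],[45,0]]
[[0,17],[15,20],[36,11],[38,2],[41,20],[45,0]]
[[0,17],[15,20],[36,11],[38,2],[41,20],[45,0]]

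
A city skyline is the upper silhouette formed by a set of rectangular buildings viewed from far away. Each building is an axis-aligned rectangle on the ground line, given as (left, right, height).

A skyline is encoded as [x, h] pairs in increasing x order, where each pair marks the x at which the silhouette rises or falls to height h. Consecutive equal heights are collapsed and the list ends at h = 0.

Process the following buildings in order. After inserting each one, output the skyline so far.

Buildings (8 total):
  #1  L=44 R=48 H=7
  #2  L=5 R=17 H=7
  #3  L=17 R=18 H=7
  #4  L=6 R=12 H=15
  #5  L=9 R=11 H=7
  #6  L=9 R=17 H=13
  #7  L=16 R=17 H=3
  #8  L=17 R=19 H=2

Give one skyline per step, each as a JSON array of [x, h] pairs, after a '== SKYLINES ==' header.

== SKYLINES ==
[[44,7],[48,0]]
[[5,7],[17,0],[44,7],[48,0]]
[[5,7],[18,0],[44,7],[48,0]]
[[5,7],[6,15],[12,7],[18,0],[44,7],[48,0]]
[[5,7],[6,15],[12,7],[18,0],[44,7],[48,0]]
[[5,7],[6,15],[12,13],[17,7],[18,0],[44,7],[48,0]]
[[5,7],[6,15],[12,13],[17,7],[18,0],[44,7],[48,0]]
[[5,7],[6,15],[12,13],[17,7],[18,2],[19,0],[44,7],[48,0]]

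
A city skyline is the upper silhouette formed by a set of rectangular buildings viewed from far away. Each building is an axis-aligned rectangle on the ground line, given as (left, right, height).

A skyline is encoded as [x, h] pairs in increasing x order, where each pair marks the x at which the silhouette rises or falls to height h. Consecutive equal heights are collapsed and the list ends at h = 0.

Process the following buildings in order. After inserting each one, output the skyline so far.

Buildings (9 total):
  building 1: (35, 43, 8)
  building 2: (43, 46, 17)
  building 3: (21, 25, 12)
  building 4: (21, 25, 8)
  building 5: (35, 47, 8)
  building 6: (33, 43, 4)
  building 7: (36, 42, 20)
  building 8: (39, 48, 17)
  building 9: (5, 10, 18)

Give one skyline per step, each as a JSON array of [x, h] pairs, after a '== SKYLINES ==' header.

== SKYLINES ==
[[35,8],[43,0]]
[[35,8],[43,17],[46,0]]
[[21,12],[25,0],[35,8],[43,17],[46,0]]
[[21,12],[25,0],[35,8],[43,17],[46,0]]
[[21,12],[25,0],[35,8],[43,17],[46,8],[47,0]]
[[21,12],[25,0],[33,4],[35,8],[43,17],[46,8],[47,0]]
[[21,12],[25,0],[33,4],[35,8],[36,20],[42,8],[43,17],[46,8],[47,0]]
[[21,12],[25,0],[33,4],[35,8],[36,20],[42,17],[48,0]]
[[5,18],[10,0],[21,12],[25,0],[33,4],[35,8],[36,20],[42,17],[48,0]]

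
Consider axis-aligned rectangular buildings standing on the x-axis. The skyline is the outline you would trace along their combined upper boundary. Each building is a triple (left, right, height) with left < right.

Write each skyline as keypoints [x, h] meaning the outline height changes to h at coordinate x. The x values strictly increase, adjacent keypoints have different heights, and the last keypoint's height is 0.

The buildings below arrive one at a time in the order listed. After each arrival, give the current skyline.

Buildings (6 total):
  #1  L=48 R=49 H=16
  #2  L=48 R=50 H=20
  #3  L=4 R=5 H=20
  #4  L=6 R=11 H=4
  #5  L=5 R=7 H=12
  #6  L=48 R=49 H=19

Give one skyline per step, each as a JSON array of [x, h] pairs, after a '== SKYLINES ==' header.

== SKYLINES ==
[[48,16],[49,0]]
[[48,20],[50,0]]
[[4,20],[5,0],[48,20],[50,0]]
[[4,20],[5,0],[6,4],[11,0],[48,20],[50,0]]
[[4,20],[5,12],[7,4],[11,0],[48,20],[50,0]]
[[4,20],[5,12],[7,4],[11,0],[48,20],[50,0]]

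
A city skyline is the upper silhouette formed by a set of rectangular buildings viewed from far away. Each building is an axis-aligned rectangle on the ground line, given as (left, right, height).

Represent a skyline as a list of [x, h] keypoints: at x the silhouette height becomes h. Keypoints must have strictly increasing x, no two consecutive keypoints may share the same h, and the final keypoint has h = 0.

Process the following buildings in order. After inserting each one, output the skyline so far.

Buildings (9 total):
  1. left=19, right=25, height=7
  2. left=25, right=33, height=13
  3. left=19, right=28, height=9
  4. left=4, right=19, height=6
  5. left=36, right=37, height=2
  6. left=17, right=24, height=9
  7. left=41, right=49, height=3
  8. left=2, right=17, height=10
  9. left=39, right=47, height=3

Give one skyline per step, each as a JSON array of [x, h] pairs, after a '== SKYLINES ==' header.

== SKYLINES ==
[[19,7],[25,0]]
[[19,7],[25,13],[33,0]]
[[19,9],[25,13],[33,0]]
[[4,6],[19,9],[25,13],[33,0]]
[[4,6],[19,9],[25,13],[33,0],[36,2],[37,0]]
[[4,6],[17,9],[25,13],[33,0],[36,2],[37,0]]
[[4,6],[17,9],[25,13],[33,0],[36,2],[37,0],[41,3],[49,0]]
[[2,10],[17,9],[25,13],[33,0],[36,2],[37,0],[41,3],[49,0]]
[[2,10],[17,9],[25,13],[33,0],[36,2],[37,0],[39,3],[49,0]]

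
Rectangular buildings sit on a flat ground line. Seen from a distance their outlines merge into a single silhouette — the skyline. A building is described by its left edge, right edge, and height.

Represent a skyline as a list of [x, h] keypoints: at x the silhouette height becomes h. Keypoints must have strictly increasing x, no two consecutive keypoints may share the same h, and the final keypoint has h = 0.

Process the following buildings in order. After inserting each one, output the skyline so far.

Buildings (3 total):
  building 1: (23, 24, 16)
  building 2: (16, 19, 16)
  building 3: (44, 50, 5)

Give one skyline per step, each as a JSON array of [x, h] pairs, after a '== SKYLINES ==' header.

== SKYLINES ==
[[23,16],[24,0]]
[[16,16],[19,0],[23,16],[24,0]]
[[16,16],[19,0],[23,16],[24,0],[44,5],[50,0]]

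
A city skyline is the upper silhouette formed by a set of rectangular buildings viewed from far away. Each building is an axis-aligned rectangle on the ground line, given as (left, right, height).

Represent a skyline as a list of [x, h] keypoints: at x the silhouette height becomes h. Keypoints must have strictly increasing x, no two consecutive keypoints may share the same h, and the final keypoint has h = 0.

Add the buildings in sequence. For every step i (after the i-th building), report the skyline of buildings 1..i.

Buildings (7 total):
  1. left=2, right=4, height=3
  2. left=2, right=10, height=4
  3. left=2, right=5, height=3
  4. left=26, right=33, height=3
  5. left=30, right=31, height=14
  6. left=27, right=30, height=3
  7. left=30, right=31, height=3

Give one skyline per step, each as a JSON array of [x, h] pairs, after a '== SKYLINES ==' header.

== SKYLINES ==
[[2,3],[4,0]]
[[2,4],[10,0]]
[[2,4],[10,0]]
[[2,4],[10,0],[26,3],[33,0]]
[[2,4],[10,0],[26,3],[30,14],[31,3],[33,0]]
[[2,4],[10,0],[26,3],[30,14],[31,3],[33,0]]
[[2,4],[10,0],[26,3],[30,14],[31,3],[33,0]]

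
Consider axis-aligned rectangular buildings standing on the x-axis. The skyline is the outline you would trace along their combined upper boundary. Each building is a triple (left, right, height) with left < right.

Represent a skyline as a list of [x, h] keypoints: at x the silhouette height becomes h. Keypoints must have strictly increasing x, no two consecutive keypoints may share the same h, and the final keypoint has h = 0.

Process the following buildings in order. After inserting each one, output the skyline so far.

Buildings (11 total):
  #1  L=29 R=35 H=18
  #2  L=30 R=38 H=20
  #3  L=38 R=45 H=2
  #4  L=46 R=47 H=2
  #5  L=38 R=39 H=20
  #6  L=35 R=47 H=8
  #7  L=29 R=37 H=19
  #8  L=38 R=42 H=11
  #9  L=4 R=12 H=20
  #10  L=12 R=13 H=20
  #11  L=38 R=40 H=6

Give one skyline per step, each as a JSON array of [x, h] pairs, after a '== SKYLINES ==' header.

== SKYLINES ==
[[29,18],[35,0]]
[[29,18],[30,20],[38,0]]
[[29,18],[30,20],[38,2],[45,0]]
[[29,18],[30,20],[38,2],[45,0],[46,2],[47,0]]
[[29,18],[30,20],[39,2],[45,0],[46,2],[47,0]]
[[29,18],[30,20],[39,8],[47,0]]
[[29,19],[30,20],[39,8],[47,0]]
[[29,19],[30,20],[39,11],[42,8],[47,0]]
[[4,20],[12,0],[29,19],[30,20],[39,11],[42,8],[47,0]]
[[4,20],[13,0],[29,19],[30,20],[39,11],[42,8],[47,0]]
[[4,20],[13,0],[29,19],[30,20],[39,11],[42,8],[47,0]]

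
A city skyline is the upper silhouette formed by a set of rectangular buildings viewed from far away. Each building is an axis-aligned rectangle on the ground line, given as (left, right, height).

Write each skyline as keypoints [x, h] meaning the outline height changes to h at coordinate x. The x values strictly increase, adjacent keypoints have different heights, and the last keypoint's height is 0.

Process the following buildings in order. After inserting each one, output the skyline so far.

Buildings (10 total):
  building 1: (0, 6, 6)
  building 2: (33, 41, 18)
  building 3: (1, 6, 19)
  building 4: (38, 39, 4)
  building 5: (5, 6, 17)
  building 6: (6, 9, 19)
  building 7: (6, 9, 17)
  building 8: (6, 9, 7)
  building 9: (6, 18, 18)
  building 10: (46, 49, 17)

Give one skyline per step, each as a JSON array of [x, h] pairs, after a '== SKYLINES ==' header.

== SKYLINES ==
[[0,6],[6,0]]
[[0,6],[6,0],[33,18],[41,0]]
[[0,6],[1,19],[6,0],[33,18],[41,0]]
[[0,6],[1,19],[6,0],[33,18],[41,0]]
[[0,6],[1,19],[6,0],[33,18],[41,0]]
[[0,6],[1,19],[9,0],[33,18],[41,0]]
[[0,6],[1,19],[9,0],[33,18],[41,0]]
[[0,6],[1,19],[9,0],[33,18],[41,0]]
[[0,6],[1,19],[9,18],[18,0],[33,18],[41,0]]
[[0,6],[1,19],[9,18],[18,0],[33,18],[41,0],[46,17],[49,0]]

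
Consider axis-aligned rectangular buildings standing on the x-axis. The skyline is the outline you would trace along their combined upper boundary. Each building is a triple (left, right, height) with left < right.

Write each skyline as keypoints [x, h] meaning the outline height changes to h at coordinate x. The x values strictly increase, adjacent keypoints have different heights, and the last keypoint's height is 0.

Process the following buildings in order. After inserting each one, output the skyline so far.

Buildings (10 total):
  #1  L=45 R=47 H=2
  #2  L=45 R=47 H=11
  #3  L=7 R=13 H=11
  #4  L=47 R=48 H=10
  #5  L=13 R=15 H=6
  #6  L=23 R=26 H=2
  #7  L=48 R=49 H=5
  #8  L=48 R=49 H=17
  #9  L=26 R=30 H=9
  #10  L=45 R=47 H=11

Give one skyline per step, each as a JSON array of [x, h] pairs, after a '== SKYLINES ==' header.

== SKYLINES ==
[[45,2],[47,0]]
[[45,11],[47,0]]
[[7,11],[13,0],[45,11],[47,0]]
[[7,11],[13,0],[45,11],[47,10],[48,0]]
[[7,11],[13,6],[15,0],[45,11],[47,10],[48,0]]
[[7,11],[13,6],[15,0],[23,2],[26,0],[45,11],[47,10],[48,0]]
[[7,11],[13,6],[15,0],[23,2],[26,0],[45,11],[47,10],[48,5],[49,0]]
[[7,11],[13,6],[15,0],[23,2],[26,0],[45,11],[47,10],[48,17],[49,0]]
[[7,11],[13,6],[15,0],[23,2],[26,9],[30,0],[45,11],[47,10],[48,17],[49,0]]
[[7,11],[13,6],[15,0],[23,2],[26,9],[30,0],[45,11],[47,10],[48,17],[49,0]]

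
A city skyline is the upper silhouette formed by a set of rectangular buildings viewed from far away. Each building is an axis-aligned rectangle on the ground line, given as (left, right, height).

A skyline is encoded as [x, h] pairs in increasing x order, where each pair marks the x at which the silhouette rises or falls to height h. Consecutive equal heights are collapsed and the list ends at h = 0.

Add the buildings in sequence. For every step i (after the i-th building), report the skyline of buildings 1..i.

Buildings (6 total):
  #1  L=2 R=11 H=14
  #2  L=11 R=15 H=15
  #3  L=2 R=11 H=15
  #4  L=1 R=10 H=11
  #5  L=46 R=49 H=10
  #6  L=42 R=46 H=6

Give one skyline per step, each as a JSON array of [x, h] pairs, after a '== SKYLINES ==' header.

== SKYLINES ==
[[2,14],[11,0]]
[[2,14],[11,15],[15,0]]
[[2,15],[15,0]]
[[1,11],[2,15],[15,0]]
[[1,11],[2,15],[15,0],[46,10],[49,0]]
[[1,11],[2,15],[15,0],[42,6],[46,10],[49,0]]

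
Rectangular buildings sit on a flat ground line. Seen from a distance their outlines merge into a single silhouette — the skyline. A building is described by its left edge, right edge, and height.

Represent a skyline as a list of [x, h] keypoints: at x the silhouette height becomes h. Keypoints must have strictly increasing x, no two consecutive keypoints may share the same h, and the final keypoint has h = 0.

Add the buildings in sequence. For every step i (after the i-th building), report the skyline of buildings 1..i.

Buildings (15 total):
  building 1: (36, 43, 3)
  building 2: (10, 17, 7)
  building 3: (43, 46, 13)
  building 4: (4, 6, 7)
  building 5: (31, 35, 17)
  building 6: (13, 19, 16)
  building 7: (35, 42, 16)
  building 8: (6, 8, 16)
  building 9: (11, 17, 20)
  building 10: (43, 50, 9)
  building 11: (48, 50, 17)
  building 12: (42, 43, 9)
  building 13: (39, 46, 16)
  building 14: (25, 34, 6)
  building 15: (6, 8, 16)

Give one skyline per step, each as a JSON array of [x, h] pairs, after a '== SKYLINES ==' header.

== SKYLINES ==
[[36,3],[43,0]]
[[10,7],[17,0],[36,3],[43,0]]
[[10,7],[17,0],[36,3],[43,13],[46,0]]
[[4,7],[6,0],[10,7],[17,0],[36,3],[43,13],[46,0]]
[[4,7],[6,0],[10,7],[17,0],[31,17],[35,0],[36,3],[43,13],[46,0]]
[[4,7],[6,0],[10,7],[13,16],[19,0],[31,17],[35,0],[36,3],[43,13],[46,0]]
[[4,7],[6,0],[10,7],[13,16],[19,0],[31,17],[35,16],[42,3],[43,13],[46,0]]
[[4,7],[6,16],[8,0],[10,7],[13,16],[19,0],[31,17],[35,16],[42,3],[43,13],[46,0]]
[[4,7],[6,16],[8,0],[10,7],[11,20],[17,16],[19,0],[31,17],[35,16],[42,3],[43,13],[46,0]]
[[4,7],[6,16],[8,0],[10,7],[11,20],[17,16],[19,0],[31,17],[35,16],[42,3],[43,13],[46,9],[50,0]]
[[4,7],[6,16],[8,0],[10,7],[11,20],[17,16],[19,0],[31,17],[35,16],[42,3],[43,13],[46,9],[48,17],[50,0]]
[[4,7],[6,16],[8,0],[10,7],[11,20],[17,16],[19,0],[31,17],[35,16],[42,9],[43,13],[46,9],[48,17],[50,0]]
[[4,7],[6,16],[8,0],[10,7],[11,20],[17,16],[19,0],[31,17],[35,16],[46,9],[48,17],[50,0]]
[[4,7],[6,16],[8,0],[10,7],[11,20],[17,16],[19,0],[25,6],[31,17],[35,16],[46,9],[48,17],[50,0]]
[[4,7],[6,16],[8,0],[10,7],[11,20],[17,16],[19,0],[25,6],[31,17],[35,16],[46,9],[48,17],[50,0]]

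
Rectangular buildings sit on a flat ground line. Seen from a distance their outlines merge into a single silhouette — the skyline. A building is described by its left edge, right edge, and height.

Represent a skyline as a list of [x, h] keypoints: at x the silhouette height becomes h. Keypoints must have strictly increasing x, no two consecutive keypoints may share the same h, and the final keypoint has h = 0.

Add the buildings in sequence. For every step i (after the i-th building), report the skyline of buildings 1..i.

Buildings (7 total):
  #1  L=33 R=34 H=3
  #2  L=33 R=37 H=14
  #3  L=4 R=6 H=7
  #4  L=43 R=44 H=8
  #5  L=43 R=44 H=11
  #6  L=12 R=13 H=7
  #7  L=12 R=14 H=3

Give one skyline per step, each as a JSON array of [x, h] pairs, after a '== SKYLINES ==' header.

== SKYLINES ==
[[33,3],[34,0]]
[[33,14],[37,0]]
[[4,7],[6,0],[33,14],[37,0]]
[[4,7],[6,0],[33,14],[37,0],[43,8],[44,0]]
[[4,7],[6,0],[33,14],[37,0],[43,11],[44,0]]
[[4,7],[6,0],[12,7],[13,0],[33,14],[37,0],[43,11],[44,0]]
[[4,7],[6,0],[12,7],[13,3],[14,0],[33,14],[37,0],[43,11],[44,0]]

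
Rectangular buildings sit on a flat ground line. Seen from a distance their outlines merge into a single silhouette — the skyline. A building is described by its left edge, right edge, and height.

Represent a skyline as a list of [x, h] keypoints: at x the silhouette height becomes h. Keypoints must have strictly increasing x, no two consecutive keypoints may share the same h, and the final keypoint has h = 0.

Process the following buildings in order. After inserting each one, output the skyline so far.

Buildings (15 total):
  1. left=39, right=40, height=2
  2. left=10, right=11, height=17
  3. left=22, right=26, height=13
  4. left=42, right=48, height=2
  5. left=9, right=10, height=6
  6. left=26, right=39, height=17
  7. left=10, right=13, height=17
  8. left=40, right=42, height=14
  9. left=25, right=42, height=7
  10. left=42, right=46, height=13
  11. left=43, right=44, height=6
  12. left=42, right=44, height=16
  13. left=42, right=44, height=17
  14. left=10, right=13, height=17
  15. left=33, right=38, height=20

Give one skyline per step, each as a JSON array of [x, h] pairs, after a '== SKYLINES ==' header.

== SKYLINES ==
[[39,2],[40,0]]
[[10,17],[11,0],[39,2],[40,0]]
[[10,17],[11,0],[22,13],[26,0],[39,2],[40,0]]
[[10,17],[11,0],[22,13],[26,0],[39,2],[40,0],[42,2],[48,0]]
[[9,6],[10,17],[11,0],[22,13],[26,0],[39,2],[40,0],[42,2],[48,0]]
[[9,6],[10,17],[11,0],[22,13],[26,17],[39,2],[40,0],[42,2],[48,0]]
[[9,6],[10,17],[13,0],[22,13],[26,17],[39,2],[40,0],[42,2],[48,0]]
[[9,6],[10,17],[13,0],[22,13],[26,17],[39,2],[40,14],[42,2],[48,0]]
[[9,6],[10,17],[13,0],[22,13],[26,17],[39,7],[40,14],[42,2],[48,0]]
[[9,6],[10,17],[13,0],[22,13],[26,17],[39,7],[40,14],[42,13],[46,2],[48,0]]
[[9,6],[10,17],[13,0],[22,13],[26,17],[39,7],[40,14],[42,13],[46,2],[48,0]]
[[9,6],[10,17],[13,0],[22,13],[26,17],[39,7],[40,14],[42,16],[44,13],[46,2],[48,0]]
[[9,6],[10,17],[13,0],[22,13],[26,17],[39,7],[40,14],[42,17],[44,13],[46,2],[48,0]]
[[9,6],[10,17],[13,0],[22,13],[26,17],[39,7],[40,14],[42,17],[44,13],[46,2],[48,0]]
[[9,6],[10,17],[13,0],[22,13],[26,17],[33,20],[38,17],[39,7],[40,14],[42,17],[44,13],[46,2],[48,0]]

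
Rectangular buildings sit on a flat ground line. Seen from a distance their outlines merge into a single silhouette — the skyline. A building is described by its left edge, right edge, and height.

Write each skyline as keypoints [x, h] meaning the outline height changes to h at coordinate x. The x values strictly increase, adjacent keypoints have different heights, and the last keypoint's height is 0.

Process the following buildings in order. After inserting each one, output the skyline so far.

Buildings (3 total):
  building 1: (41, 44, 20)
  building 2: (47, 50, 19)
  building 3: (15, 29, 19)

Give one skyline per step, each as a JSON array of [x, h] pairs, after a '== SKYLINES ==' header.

== SKYLINES ==
[[41,20],[44,0]]
[[41,20],[44,0],[47,19],[50,0]]
[[15,19],[29,0],[41,20],[44,0],[47,19],[50,0]]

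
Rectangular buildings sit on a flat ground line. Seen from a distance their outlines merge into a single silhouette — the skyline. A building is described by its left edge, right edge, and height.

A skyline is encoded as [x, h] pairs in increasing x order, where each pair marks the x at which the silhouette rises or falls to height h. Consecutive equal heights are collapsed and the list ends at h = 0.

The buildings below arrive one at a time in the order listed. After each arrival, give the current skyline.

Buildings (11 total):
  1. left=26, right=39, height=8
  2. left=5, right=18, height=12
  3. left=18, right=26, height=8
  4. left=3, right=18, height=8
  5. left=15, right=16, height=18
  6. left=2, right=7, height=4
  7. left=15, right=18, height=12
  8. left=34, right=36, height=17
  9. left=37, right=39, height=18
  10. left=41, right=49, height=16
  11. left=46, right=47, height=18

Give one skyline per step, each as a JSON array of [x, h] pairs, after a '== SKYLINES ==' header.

== SKYLINES ==
[[26,8],[39,0]]
[[5,12],[18,0],[26,8],[39,0]]
[[5,12],[18,8],[39,0]]
[[3,8],[5,12],[18,8],[39,0]]
[[3,8],[5,12],[15,18],[16,12],[18,8],[39,0]]
[[2,4],[3,8],[5,12],[15,18],[16,12],[18,8],[39,0]]
[[2,4],[3,8],[5,12],[15,18],[16,12],[18,8],[39,0]]
[[2,4],[3,8],[5,12],[15,18],[16,12],[18,8],[34,17],[36,8],[39,0]]
[[2,4],[3,8],[5,12],[15,18],[16,12],[18,8],[34,17],[36,8],[37,18],[39,0]]
[[2,4],[3,8],[5,12],[15,18],[16,12],[18,8],[34,17],[36,8],[37,18],[39,0],[41,16],[49,0]]
[[2,4],[3,8],[5,12],[15,18],[16,12],[18,8],[34,17],[36,8],[37,18],[39,0],[41,16],[46,18],[47,16],[49,0]]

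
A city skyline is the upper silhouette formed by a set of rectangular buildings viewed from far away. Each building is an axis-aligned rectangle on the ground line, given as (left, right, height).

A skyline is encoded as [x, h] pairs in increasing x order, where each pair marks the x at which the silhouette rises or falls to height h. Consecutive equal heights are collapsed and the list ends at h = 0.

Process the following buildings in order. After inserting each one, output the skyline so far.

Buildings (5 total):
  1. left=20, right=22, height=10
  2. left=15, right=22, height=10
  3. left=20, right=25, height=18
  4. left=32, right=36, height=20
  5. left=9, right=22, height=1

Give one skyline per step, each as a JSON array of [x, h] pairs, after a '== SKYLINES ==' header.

== SKYLINES ==
[[20,10],[22,0]]
[[15,10],[22,0]]
[[15,10],[20,18],[25,0]]
[[15,10],[20,18],[25,0],[32,20],[36,0]]
[[9,1],[15,10],[20,18],[25,0],[32,20],[36,0]]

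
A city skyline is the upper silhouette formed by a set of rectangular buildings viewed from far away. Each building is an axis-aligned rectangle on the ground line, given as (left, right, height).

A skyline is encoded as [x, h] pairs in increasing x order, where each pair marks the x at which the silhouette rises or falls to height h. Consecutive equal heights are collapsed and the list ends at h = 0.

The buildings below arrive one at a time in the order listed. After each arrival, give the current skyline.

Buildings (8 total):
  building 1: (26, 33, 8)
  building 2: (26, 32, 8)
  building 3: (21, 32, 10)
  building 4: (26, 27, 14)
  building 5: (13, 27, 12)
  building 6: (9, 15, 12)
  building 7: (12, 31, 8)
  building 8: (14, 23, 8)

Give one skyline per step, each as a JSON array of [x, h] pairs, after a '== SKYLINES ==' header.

== SKYLINES ==
[[26,8],[33,0]]
[[26,8],[33,0]]
[[21,10],[32,8],[33,0]]
[[21,10],[26,14],[27,10],[32,8],[33,0]]
[[13,12],[26,14],[27,10],[32,8],[33,0]]
[[9,12],[26,14],[27,10],[32,8],[33,0]]
[[9,12],[26,14],[27,10],[32,8],[33,0]]
[[9,12],[26,14],[27,10],[32,8],[33,0]]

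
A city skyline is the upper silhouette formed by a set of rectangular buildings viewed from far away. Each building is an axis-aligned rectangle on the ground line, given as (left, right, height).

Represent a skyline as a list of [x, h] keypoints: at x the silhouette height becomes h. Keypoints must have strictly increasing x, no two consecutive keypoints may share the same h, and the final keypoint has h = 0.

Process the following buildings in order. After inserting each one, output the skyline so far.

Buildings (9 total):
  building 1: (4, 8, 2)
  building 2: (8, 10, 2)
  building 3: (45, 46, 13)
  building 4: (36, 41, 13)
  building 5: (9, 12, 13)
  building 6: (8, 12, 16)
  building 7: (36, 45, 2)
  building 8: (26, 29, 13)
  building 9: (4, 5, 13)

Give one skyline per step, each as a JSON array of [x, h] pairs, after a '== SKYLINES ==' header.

== SKYLINES ==
[[4,2],[8,0]]
[[4,2],[10,0]]
[[4,2],[10,0],[45,13],[46,0]]
[[4,2],[10,0],[36,13],[41,0],[45,13],[46,0]]
[[4,2],[9,13],[12,0],[36,13],[41,0],[45,13],[46,0]]
[[4,2],[8,16],[12,0],[36,13],[41,0],[45,13],[46,0]]
[[4,2],[8,16],[12,0],[36,13],[41,2],[45,13],[46,0]]
[[4,2],[8,16],[12,0],[26,13],[29,0],[36,13],[41,2],[45,13],[46,0]]
[[4,13],[5,2],[8,16],[12,0],[26,13],[29,0],[36,13],[41,2],[45,13],[46,0]]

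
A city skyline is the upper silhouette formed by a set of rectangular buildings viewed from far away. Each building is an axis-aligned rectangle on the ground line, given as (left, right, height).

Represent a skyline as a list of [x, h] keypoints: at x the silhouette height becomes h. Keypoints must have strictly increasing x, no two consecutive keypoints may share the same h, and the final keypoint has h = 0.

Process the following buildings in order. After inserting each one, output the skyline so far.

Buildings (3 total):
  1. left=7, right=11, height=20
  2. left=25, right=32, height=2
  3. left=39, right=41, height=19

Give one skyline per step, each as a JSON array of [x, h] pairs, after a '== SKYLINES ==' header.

== SKYLINES ==
[[7,20],[11,0]]
[[7,20],[11,0],[25,2],[32,0]]
[[7,20],[11,0],[25,2],[32,0],[39,19],[41,0]]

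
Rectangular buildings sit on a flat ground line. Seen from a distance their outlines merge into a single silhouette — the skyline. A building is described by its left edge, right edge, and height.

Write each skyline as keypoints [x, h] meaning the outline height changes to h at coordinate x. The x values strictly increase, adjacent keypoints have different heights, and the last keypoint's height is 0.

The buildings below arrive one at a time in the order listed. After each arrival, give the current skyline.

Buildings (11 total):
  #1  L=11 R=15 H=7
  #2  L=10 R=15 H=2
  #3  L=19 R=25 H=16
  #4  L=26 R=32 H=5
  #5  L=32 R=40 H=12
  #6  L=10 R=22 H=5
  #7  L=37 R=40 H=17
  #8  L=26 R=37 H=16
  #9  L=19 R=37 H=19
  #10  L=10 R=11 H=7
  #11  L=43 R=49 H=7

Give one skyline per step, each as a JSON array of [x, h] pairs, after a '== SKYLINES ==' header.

== SKYLINES ==
[[11,7],[15,0]]
[[10,2],[11,7],[15,0]]
[[10,2],[11,7],[15,0],[19,16],[25,0]]
[[10,2],[11,7],[15,0],[19,16],[25,0],[26,5],[32,0]]
[[10,2],[11,7],[15,0],[19,16],[25,0],[26,5],[32,12],[40,0]]
[[10,5],[11,7],[15,5],[19,16],[25,0],[26,5],[32,12],[40,0]]
[[10,5],[11,7],[15,5],[19,16],[25,0],[26,5],[32,12],[37,17],[40,0]]
[[10,5],[11,7],[15,5],[19,16],[25,0],[26,16],[37,17],[40,0]]
[[10,5],[11,7],[15,5],[19,19],[37,17],[40,0]]
[[10,7],[15,5],[19,19],[37,17],[40,0]]
[[10,7],[15,5],[19,19],[37,17],[40,0],[43,7],[49,0]]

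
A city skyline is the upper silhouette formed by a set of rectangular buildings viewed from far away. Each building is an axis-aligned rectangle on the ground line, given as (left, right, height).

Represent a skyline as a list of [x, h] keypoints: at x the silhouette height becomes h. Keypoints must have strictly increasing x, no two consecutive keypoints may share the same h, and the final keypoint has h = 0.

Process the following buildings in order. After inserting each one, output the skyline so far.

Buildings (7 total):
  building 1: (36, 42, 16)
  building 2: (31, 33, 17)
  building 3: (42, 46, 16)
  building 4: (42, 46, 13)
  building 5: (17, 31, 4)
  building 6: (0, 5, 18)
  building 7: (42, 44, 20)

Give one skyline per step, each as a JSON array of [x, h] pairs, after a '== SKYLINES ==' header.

== SKYLINES ==
[[36,16],[42,0]]
[[31,17],[33,0],[36,16],[42,0]]
[[31,17],[33,0],[36,16],[46,0]]
[[31,17],[33,0],[36,16],[46,0]]
[[17,4],[31,17],[33,0],[36,16],[46,0]]
[[0,18],[5,0],[17,4],[31,17],[33,0],[36,16],[46,0]]
[[0,18],[5,0],[17,4],[31,17],[33,0],[36,16],[42,20],[44,16],[46,0]]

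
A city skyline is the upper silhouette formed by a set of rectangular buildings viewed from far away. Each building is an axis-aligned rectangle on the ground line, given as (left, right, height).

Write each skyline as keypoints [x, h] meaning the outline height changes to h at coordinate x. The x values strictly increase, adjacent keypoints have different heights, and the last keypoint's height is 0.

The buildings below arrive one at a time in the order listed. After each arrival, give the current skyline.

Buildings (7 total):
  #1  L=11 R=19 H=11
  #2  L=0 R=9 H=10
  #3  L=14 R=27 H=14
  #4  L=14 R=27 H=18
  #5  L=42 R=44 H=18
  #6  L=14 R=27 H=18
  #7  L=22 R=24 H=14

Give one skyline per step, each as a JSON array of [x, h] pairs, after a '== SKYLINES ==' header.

== SKYLINES ==
[[11,11],[19,0]]
[[0,10],[9,0],[11,11],[19,0]]
[[0,10],[9,0],[11,11],[14,14],[27,0]]
[[0,10],[9,0],[11,11],[14,18],[27,0]]
[[0,10],[9,0],[11,11],[14,18],[27,0],[42,18],[44,0]]
[[0,10],[9,0],[11,11],[14,18],[27,0],[42,18],[44,0]]
[[0,10],[9,0],[11,11],[14,18],[27,0],[42,18],[44,0]]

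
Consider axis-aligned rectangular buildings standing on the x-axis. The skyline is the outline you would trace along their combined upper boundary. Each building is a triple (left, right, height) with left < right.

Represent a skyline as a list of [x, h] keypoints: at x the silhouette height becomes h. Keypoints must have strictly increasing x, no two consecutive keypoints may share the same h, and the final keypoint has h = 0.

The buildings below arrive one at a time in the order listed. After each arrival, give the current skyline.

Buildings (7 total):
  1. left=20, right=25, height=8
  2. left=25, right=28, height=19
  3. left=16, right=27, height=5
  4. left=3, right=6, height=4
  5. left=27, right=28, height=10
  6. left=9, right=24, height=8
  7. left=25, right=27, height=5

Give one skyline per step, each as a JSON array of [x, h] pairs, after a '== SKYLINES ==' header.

== SKYLINES ==
[[20,8],[25,0]]
[[20,8],[25,19],[28,0]]
[[16,5],[20,8],[25,19],[28,0]]
[[3,4],[6,0],[16,5],[20,8],[25,19],[28,0]]
[[3,4],[6,0],[16,5],[20,8],[25,19],[28,0]]
[[3,4],[6,0],[9,8],[25,19],[28,0]]
[[3,4],[6,0],[9,8],[25,19],[28,0]]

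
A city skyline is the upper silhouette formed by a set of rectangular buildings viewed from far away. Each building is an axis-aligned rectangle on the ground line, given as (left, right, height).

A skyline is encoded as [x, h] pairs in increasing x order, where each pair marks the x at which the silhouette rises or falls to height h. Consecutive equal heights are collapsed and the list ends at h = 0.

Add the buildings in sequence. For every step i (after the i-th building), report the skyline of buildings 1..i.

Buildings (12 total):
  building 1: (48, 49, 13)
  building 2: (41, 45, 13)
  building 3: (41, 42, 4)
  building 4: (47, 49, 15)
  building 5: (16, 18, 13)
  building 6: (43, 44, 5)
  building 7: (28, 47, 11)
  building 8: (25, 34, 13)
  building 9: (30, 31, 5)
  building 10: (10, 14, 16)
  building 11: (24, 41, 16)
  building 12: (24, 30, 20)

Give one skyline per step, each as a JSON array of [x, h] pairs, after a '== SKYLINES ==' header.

== SKYLINES ==
[[48,13],[49,0]]
[[41,13],[45,0],[48,13],[49,0]]
[[41,13],[45,0],[48,13],[49,0]]
[[41,13],[45,0],[47,15],[49,0]]
[[16,13],[18,0],[41,13],[45,0],[47,15],[49,0]]
[[16,13],[18,0],[41,13],[45,0],[47,15],[49,0]]
[[16,13],[18,0],[28,11],[41,13],[45,11],[47,15],[49,0]]
[[16,13],[18,0],[25,13],[34,11],[41,13],[45,11],[47,15],[49,0]]
[[16,13],[18,0],[25,13],[34,11],[41,13],[45,11],[47,15],[49,0]]
[[10,16],[14,0],[16,13],[18,0],[25,13],[34,11],[41,13],[45,11],[47,15],[49,0]]
[[10,16],[14,0],[16,13],[18,0],[24,16],[41,13],[45,11],[47,15],[49,0]]
[[10,16],[14,0],[16,13],[18,0],[24,20],[30,16],[41,13],[45,11],[47,15],[49,0]]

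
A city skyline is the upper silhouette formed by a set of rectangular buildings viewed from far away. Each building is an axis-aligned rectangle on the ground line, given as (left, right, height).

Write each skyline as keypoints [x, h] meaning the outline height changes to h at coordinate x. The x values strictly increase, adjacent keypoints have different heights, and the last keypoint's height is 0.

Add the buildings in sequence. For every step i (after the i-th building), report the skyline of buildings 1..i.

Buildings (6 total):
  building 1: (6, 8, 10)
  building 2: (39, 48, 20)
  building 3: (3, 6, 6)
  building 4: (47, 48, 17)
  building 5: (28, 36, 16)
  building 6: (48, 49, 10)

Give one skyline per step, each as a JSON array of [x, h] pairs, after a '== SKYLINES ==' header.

== SKYLINES ==
[[6,10],[8,0]]
[[6,10],[8,0],[39,20],[48,0]]
[[3,6],[6,10],[8,0],[39,20],[48,0]]
[[3,6],[6,10],[8,0],[39,20],[48,0]]
[[3,6],[6,10],[8,0],[28,16],[36,0],[39,20],[48,0]]
[[3,6],[6,10],[8,0],[28,16],[36,0],[39,20],[48,10],[49,0]]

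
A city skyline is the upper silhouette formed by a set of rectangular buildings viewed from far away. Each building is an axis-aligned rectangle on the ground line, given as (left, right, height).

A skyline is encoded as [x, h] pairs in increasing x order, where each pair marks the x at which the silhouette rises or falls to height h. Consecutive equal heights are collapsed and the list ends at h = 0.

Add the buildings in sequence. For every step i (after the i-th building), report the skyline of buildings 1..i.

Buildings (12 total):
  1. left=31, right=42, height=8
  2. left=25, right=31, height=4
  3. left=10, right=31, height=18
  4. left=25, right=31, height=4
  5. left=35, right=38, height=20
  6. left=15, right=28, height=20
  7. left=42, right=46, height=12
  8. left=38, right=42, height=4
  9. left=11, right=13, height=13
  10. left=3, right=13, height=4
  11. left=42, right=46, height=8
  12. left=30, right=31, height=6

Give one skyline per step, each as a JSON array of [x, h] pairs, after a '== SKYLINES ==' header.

== SKYLINES ==
[[31,8],[42,0]]
[[25,4],[31,8],[42,0]]
[[10,18],[31,8],[42,0]]
[[10,18],[31,8],[42,0]]
[[10,18],[31,8],[35,20],[38,8],[42,0]]
[[10,18],[15,20],[28,18],[31,8],[35,20],[38,8],[42,0]]
[[10,18],[15,20],[28,18],[31,8],[35,20],[38,8],[42,12],[46,0]]
[[10,18],[15,20],[28,18],[31,8],[35,20],[38,8],[42,12],[46,0]]
[[10,18],[15,20],[28,18],[31,8],[35,20],[38,8],[42,12],[46,0]]
[[3,4],[10,18],[15,20],[28,18],[31,8],[35,20],[38,8],[42,12],[46,0]]
[[3,4],[10,18],[15,20],[28,18],[31,8],[35,20],[38,8],[42,12],[46,0]]
[[3,4],[10,18],[15,20],[28,18],[31,8],[35,20],[38,8],[42,12],[46,0]]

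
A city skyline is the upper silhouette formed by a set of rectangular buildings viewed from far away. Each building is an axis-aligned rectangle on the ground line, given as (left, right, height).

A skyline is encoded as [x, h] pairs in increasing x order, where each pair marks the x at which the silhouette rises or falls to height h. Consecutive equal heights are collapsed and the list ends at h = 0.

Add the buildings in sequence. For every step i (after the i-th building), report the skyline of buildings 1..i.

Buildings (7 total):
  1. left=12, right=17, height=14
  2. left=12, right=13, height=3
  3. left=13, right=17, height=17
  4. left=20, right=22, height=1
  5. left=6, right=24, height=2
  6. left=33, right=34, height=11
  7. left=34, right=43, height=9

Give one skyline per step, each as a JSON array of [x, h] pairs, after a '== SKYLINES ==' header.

== SKYLINES ==
[[12,14],[17,0]]
[[12,14],[17,0]]
[[12,14],[13,17],[17,0]]
[[12,14],[13,17],[17,0],[20,1],[22,0]]
[[6,2],[12,14],[13,17],[17,2],[24,0]]
[[6,2],[12,14],[13,17],[17,2],[24,0],[33,11],[34,0]]
[[6,2],[12,14],[13,17],[17,2],[24,0],[33,11],[34,9],[43,0]]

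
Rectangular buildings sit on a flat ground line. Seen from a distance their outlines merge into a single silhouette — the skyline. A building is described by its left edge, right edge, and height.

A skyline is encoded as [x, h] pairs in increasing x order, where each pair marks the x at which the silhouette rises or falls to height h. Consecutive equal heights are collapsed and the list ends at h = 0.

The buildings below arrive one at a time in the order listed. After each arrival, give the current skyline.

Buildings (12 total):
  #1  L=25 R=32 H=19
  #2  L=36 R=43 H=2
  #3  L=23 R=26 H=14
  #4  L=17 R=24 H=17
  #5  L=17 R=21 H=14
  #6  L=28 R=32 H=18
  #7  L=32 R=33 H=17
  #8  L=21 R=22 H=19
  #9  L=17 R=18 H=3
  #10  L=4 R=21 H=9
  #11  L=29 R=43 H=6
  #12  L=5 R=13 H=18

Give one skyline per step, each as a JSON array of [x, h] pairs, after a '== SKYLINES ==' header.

== SKYLINES ==
[[25,19],[32,0]]
[[25,19],[32,0],[36,2],[43,0]]
[[23,14],[25,19],[32,0],[36,2],[43,0]]
[[17,17],[24,14],[25,19],[32,0],[36,2],[43,0]]
[[17,17],[24,14],[25,19],[32,0],[36,2],[43,0]]
[[17,17],[24,14],[25,19],[32,0],[36,2],[43,0]]
[[17,17],[24,14],[25,19],[32,17],[33,0],[36,2],[43,0]]
[[17,17],[21,19],[22,17],[24,14],[25,19],[32,17],[33,0],[36,2],[43,0]]
[[17,17],[21,19],[22,17],[24,14],[25,19],[32,17],[33,0],[36,2],[43,0]]
[[4,9],[17,17],[21,19],[22,17],[24,14],[25,19],[32,17],[33,0],[36,2],[43,0]]
[[4,9],[17,17],[21,19],[22,17],[24,14],[25,19],[32,17],[33,6],[43,0]]
[[4,9],[5,18],[13,9],[17,17],[21,19],[22,17],[24,14],[25,19],[32,17],[33,6],[43,0]]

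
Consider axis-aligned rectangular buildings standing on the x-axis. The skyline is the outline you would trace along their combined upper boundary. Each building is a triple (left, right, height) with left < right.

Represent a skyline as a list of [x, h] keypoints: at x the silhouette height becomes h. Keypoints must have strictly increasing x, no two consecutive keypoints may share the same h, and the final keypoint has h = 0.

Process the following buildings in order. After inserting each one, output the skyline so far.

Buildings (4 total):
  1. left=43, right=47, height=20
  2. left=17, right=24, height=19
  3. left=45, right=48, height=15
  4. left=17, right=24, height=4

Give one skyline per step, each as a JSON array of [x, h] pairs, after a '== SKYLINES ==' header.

== SKYLINES ==
[[43,20],[47,0]]
[[17,19],[24,0],[43,20],[47,0]]
[[17,19],[24,0],[43,20],[47,15],[48,0]]
[[17,19],[24,0],[43,20],[47,15],[48,0]]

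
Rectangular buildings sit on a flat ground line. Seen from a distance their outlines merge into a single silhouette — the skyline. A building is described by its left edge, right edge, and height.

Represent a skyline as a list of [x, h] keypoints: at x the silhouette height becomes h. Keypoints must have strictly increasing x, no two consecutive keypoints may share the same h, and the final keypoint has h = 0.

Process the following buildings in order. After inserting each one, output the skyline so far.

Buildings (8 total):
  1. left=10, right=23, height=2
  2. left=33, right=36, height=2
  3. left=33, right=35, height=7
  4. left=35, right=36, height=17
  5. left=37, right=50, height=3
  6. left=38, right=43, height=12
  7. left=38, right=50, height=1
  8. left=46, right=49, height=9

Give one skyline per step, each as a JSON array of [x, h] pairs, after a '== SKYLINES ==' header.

== SKYLINES ==
[[10,2],[23,0]]
[[10,2],[23,0],[33,2],[36,0]]
[[10,2],[23,0],[33,7],[35,2],[36,0]]
[[10,2],[23,0],[33,7],[35,17],[36,0]]
[[10,2],[23,0],[33,7],[35,17],[36,0],[37,3],[50,0]]
[[10,2],[23,0],[33,7],[35,17],[36,0],[37,3],[38,12],[43,3],[50,0]]
[[10,2],[23,0],[33,7],[35,17],[36,0],[37,3],[38,12],[43,3],[50,0]]
[[10,2],[23,0],[33,7],[35,17],[36,0],[37,3],[38,12],[43,3],[46,9],[49,3],[50,0]]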